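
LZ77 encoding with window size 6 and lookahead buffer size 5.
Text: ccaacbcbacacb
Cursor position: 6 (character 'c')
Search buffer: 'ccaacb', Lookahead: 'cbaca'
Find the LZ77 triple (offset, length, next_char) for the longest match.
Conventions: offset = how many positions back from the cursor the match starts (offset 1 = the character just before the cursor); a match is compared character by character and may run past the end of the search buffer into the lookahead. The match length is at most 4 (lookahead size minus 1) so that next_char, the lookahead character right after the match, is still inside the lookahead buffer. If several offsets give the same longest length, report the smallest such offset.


Try each offset into the search buffer:
  offset=1 (pos 5, char 'b'): match length 0
  offset=2 (pos 4, char 'c'): match length 2
  offset=3 (pos 3, char 'a'): match length 0
  offset=4 (pos 2, char 'a'): match length 0
  offset=5 (pos 1, char 'c'): match length 1
  offset=6 (pos 0, char 'c'): match length 1
Longest match has length 2 at offset 2.
next_char = character at position 6 + 2 = 8 -> 'a'

Best match: offset=2, length=2 (matching 'cb' starting at position 4)
LZ77 triple: (2, 2, 'a')


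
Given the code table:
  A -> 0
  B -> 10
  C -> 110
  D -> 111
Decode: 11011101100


Decoding:
110 -> C
111 -> D
0 -> A
110 -> C
0 -> A


Result: CDACA


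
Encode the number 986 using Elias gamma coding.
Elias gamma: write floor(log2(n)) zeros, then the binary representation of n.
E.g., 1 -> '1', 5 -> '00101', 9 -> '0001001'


num_bits = floor(log2(986)) + 1 = 10
leading_zeros = num_bits - 1 = 9
binary(986) = 1111011010

Elias gamma(986) = '000000000' + '1111011010' = 0000000001111011010 (19 bits)


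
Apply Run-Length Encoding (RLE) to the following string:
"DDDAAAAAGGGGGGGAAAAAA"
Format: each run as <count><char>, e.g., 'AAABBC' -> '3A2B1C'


Scanning runs left to right:
  i=0: run of 'D' x 3 -> '3D'
  i=3: run of 'A' x 5 -> '5A'
  i=8: run of 'G' x 7 -> '7G'
  i=15: run of 'A' x 6 -> '6A'

RLE = 3D5A7G6A


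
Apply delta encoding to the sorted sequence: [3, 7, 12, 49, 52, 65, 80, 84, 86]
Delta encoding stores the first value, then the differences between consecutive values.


First value: 3
Deltas:
  7 - 3 = 4
  12 - 7 = 5
  49 - 12 = 37
  52 - 49 = 3
  65 - 52 = 13
  80 - 65 = 15
  84 - 80 = 4
  86 - 84 = 2


Delta encoded: [3, 4, 5, 37, 3, 13, 15, 4, 2]


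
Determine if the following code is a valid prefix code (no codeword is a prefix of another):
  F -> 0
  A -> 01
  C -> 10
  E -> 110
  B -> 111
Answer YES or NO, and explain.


Checking each pair (does one codeword prefix another?):
  F='0' vs A='01': prefix -- VIOLATION

NO -- this is NOT a valid prefix code. F (0) is a prefix of A (01).


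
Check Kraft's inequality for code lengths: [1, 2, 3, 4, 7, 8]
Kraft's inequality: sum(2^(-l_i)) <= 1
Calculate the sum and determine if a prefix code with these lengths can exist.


Sum = 2^(-1) + 2^(-2) + 2^(-3) + 2^(-4) + 2^(-7) + 2^(-8)
    = 0.5 + 0.25 + 0.125 + 0.0625 + 0.0078125 + 0.00390625
    = 243/256 = 0.94921875
Since 0.94921875 <= 1, Kraft's inequality IS satisfied.
A prefix code with these lengths CAN exist.

Kraft sum = 0.94921875. Satisfied.


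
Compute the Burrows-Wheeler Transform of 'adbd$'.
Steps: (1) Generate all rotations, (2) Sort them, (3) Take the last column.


Rotations (sorted):
  0: $adbd -> last char: d
  1: adbd$ -> last char: $
  2: bd$ad -> last char: d
  3: d$adb -> last char: b
  4: dbd$a -> last char: a


BWT = d$dba


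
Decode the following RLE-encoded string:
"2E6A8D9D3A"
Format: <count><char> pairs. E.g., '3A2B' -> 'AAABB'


Expanding each <count><char> pair:
  2E -> 'EE'
  6A -> 'AAAAAA'
  8D -> 'DDDDDDDD'
  9D -> 'DDDDDDDDD'
  3A -> 'AAA'

Decoded = EEAAAAAADDDDDDDDDDDDDDDDDAAA


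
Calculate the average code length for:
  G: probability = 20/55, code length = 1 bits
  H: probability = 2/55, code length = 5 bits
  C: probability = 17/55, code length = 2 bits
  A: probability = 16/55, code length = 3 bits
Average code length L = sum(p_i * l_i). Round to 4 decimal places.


Weighted contributions p_i * l_i:
  G: (20/55) * 1 = 20/55
  H: (2/55) * 5 = 10/55
  C: (17/55) * 2 = 34/55
  A: (16/55) * 3 = 48/55
Sum = (20 + 10 + 34 + 48)/55 = 112/55

L = 112/55 = 2.0364 bits/symbol


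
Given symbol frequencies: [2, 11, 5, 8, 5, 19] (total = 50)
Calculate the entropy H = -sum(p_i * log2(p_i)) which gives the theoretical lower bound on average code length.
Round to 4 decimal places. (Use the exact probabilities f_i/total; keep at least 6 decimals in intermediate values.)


Per-symbol terms -p_i * log2(p_i) with p_i = f_i/50:
  p = 2/50 = 0.040000: log2(p) = -4.643856, -p*log2(p) = 0.185754
  p = 11/50 = 0.220000: log2(p) = -2.184425, -p*log2(p) = 0.480573
  p = 5/50 = 0.100000: log2(p) = -3.321928, -p*log2(p) = 0.332193
  p = 8/50 = 0.160000: log2(p) = -2.643856, -p*log2(p) = 0.423017
  p = 5/50 = 0.100000: log2(p) = -3.321928, -p*log2(p) = 0.332193
  p = 19/50 = 0.380000: log2(p) = -1.395929, -p*log2(p) = 0.530453
H = 0.185754 + 0.480573 + 0.332193 + 0.423017 + 0.332193 + 0.530453 = 2.284183

H = 2.2842 bits/symbol


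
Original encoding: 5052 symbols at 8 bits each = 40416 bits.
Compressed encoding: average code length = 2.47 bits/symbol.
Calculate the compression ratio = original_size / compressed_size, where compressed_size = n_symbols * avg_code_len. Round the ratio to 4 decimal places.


original_size = n_symbols * orig_bits = 5052 * 8 = 40416 bits
compressed_size = n_symbols * avg_code_len = 5052 * 2.47 = 12478.44 bits
ratio = original_size / compressed_size = 40416 / 12478.44 = 3.2389

Compression ratio = 3.2389


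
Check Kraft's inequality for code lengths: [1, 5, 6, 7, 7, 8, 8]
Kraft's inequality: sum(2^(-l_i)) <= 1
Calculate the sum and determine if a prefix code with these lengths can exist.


Sum = 2^(-1) + 2^(-5) + 2^(-6) + 2^(-7) + 2^(-7) + 2^(-8) + 2^(-8)
    = 0.5 + 0.03125 + 0.015625 + 0.0078125 + 0.0078125 + 0.00390625 + 0.00390625
    = 146/256 = 0.5703125
Since 0.5703125 <= 1, Kraft's inequality IS satisfied.
A prefix code with these lengths CAN exist.

Kraft sum = 0.5703125. Satisfied.


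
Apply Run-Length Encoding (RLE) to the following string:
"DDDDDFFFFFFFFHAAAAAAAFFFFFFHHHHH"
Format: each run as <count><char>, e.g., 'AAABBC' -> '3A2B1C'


Scanning runs left to right:
  i=0: run of 'D' x 5 -> '5D'
  i=5: run of 'F' x 8 -> '8F'
  i=13: run of 'H' x 1 -> '1H'
  i=14: run of 'A' x 7 -> '7A'
  i=21: run of 'F' x 6 -> '6F'
  i=27: run of 'H' x 5 -> '5H'

RLE = 5D8F1H7A6F5H


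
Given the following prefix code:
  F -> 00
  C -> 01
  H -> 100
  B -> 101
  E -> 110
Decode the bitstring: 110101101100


Decoding step by step:
Bits 110 -> E
Bits 101 -> B
Bits 101 -> B
Bits 100 -> H


Decoded message: EBBH


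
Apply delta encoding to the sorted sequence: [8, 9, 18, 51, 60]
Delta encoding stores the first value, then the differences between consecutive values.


First value: 8
Deltas:
  9 - 8 = 1
  18 - 9 = 9
  51 - 18 = 33
  60 - 51 = 9


Delta encoded: [8, 1, 9, 33, 9]


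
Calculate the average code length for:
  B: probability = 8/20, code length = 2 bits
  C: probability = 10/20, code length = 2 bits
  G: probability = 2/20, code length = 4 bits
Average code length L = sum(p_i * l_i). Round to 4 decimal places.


Weighted contributions p_i * l_i:
  B: (8/20) * 2 = 16/20
  C: (10/20) * 2 = 20/20
  G: (2/20) * 4 = 8/20
Sum = (16 + 20 + 8)/20 = 44/20

L = 44/20 = 2.2000 bits/symbol


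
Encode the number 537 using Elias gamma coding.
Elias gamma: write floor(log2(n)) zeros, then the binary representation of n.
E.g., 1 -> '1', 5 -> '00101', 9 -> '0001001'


num_bits = floor(log2(537)) + 1 = 10
leading_zeros = num_bits - 1 = 9
binary(537) = 1000011001

Elias gamma(537) = '000000000' + '1000011001' = 0000000001000011001 (19 bits)


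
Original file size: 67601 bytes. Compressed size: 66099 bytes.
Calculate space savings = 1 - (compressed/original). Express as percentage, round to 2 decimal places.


ratio = compressed/original = 66099/67601 = 0.977781
savings = 1 - ratio = 1 - 0.977781 = 0.022219
as a percentage: 0.022219 * 100 = 2.22%

Space savings = 1 - 66099/67601 = 2.22%


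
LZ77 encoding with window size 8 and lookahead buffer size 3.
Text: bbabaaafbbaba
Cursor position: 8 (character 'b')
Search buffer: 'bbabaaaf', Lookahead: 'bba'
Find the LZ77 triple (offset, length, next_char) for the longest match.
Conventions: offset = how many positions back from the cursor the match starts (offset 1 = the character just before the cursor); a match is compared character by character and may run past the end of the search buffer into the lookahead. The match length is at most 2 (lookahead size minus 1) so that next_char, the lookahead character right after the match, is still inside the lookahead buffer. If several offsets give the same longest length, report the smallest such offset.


Try each offset into the search buffer:
  offset=1 (pos 7, char 'f'): match length 0
  offset=2 (pos 6, char 'a'): match length 0
  offset=3 (pos 5, char 'a'): match length 0
  offset=4 (pos 4, char 'a'): match length 0
  offset=5 (pos 3, char 'b'): match length 1
  offset=6 (pos 2, char 'a'): match length 0
  offset=7 (pos 1, char 'b'): match length 1
  offset=8 (pos 0, char 'b'): match length 2
Longest match has length 2 at offset 8.
next_char = character at position 8 + 2 = 10 -> 'a'

Best match: offset=8, length=2 (matching 'bb' starting at position 0)
LZ77 triple: (8, 2, 'a')


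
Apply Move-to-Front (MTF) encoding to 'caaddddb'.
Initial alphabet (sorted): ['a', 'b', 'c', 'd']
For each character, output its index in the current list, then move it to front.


MTF encoding:
'c': index 2 in ['a', 'b', 'c', 'd'] -> ['c', 'a', 'b', 'd']
'a': index 1 in ['c', 'a', 'b', 'd'] -> ['a', 'c', 'b', 'd']
'a': index 0 in ['a', 'c', 'b', 'd'] -> ['a', 'c', 'b', 'd']
'd': index 3 in ['a', 'c', 'b', 'd'] -> ['d', 'a', 'c', 'b']
'd': index 0 in ['d', 'a', 'c', 'b'] -> ['d', 'a', 'c', 'b']
'd': index 0 in ['d', 'a', 'c', 'b'] -> ['d', 'a', 'c', 'b']
'd': index 0 in ['d', 'a', 'c', 'b'] -> ['d', 'a', 'c', 'b']
'b': index 3 in ['d', 'a', 'c', 'b'] -> ['b', 'd', 'a', 'c']


Output: [2, 1, 0, 3, 0, 0, 0, 3]


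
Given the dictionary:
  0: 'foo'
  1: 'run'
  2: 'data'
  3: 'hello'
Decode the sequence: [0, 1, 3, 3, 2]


Look up each index in the dictionary:
  0 -> 'foo'
  1 -> 'run'
  3 -> 'hello'
  3 -> 'hello'
  2 -> 'data'

Decoded: "foo run hello hello data"


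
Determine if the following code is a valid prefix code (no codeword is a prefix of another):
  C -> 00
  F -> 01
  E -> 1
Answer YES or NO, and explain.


Checking each pair (does one codeword prefix another?):
  C='00' vs F='01': no prefix
  C='00' vs E='1': no prefix
  F='01' vs C='00': no prefix
  F='01' vs E='1': no prefix
  E='1' vs C='00': no prefix
  E='1' vs F='01': no prefix
No violation found over all pairs.

YES -- this is a valid prefix code. No codeword is a prefix of any other codeword.


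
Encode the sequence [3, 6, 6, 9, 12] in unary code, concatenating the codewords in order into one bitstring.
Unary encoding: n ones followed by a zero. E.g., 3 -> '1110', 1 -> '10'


Encode each number as n ones followed by a terminating 0:
  3 -> 1110 (4 bits)
  6 -> 1111110 (7 bits)
  6 -> 1111110 (7 bits)
  9 -> 1111111110 (10 bits)
  12 -> 1111111111110 (13 bits)
Total length = 4 + 7 + 7 + 10 + 13 = 41 bits.

Unary([3, 6, 6, 9, 12]) = 11101111110111111011111111101111111111110 (41 bits)


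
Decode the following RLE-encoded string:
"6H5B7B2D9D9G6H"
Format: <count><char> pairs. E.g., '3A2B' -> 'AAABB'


Expanding each <count><char> pair:
  6H -> 'HHHHHH'
  5B -> 'BBBBB'
  7B -> 'BBBBBBB'
  2D -> 'DD'
  9D -> 'DDDDDDDDD'
  9G -> 'GGGGGGGGG'
  6H -> 'HHHHHH'

Decoded = HHHHHHBBBBBBBBBBBBDDDDDDDDDDDGGGGGGGGGHHHHHH


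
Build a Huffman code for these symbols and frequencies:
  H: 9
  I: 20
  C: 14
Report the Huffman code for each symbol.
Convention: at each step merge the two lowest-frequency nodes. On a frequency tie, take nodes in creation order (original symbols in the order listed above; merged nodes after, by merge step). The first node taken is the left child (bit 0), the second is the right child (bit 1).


Huffman tree construction:
Step 1: Merge H(9) + C(14) = 23
Step 2: Merge I(20) + (H+C)(23) = 43
Read each symbol's code off the tree from the root (left child = 0, right child = 1).

Codes:
  H: 10 (length 2)
  I: 0 (length 1)
  C: 11 (length 2)
Average code length: 66/43 = 1.5349 bits/symbol


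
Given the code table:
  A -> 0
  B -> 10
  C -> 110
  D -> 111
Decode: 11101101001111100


Decoding:
111 -> D
0 -> A
110 -> C
10 -> B
0 -> A
111 -> D
110 -> C
0 -> A


Result: DACBADCA


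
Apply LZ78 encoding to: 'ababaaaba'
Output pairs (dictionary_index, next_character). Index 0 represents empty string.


LZ78 encoding steps:
Dictionary: {0: ''}
Step 1: w='' (idx 0), next='a' -> output (0, 'a'), add 'a' as idx 1
Step 2: w='' (idx 0), next='b' -> output (0, 'b'), add 'b' as idx 2
Step 3: w='a' (idx 1), next='b' -> output (1, 'b'), add 'ab' as idx 3
Step 4: w='a' (idx 1), next='a' -> output (1, 'a'), add 'aa' as idx 4
Step 5: w='ab' (idx 3), next='a' -> output (3, 'a'), add 'aba' as idx 5


Encoded: [(0, 'a'), (0, 'b'), (1, 'b'), (1, 'a'), (3, 'a')]


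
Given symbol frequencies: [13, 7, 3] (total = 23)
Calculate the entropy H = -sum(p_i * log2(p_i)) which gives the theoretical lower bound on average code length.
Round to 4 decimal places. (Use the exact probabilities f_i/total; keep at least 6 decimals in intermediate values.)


Per-symbol terms -p_i * log2(p_i) with p_i = f_i/23:
  p = 13/23 = 0.565217: log2(p) = -0.823122, -p*log2(p) = 0.465243
  p = 7/23 = 0.304348: log2(p) = -1.716207, -p*log2(p) = 0.522324
  p = 3/23 = 0.130435: log2(p) = -2.938599, -p*log2(p) = 0.383296
H = 0.465243 + 0.522324 + 0.383296 = 1.370863

H = 1.3709 bits/symbol


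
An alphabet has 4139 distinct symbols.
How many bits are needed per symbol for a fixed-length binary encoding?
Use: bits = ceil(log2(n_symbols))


log2(4139) = 12.0151
Bracket: 2^12 = 4096 < 4139 <= 2^13 = 8192
So ceil(log2(4139)) = 13

bits = ceil(log2(4139)) = ceil(12.0151) = 13 bits


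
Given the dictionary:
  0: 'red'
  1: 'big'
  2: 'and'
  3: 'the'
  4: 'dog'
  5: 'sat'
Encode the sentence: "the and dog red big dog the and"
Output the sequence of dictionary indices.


Look up each word in the dictionary:
  'the' -> 3
  'and' -> 2
  'dog' -> 4
  'red' -> 0
  'big' -> 1
  'dog' -> 4
  'the' -> 3
  'and' -> 2

Encoded: [3, 2, 4, 0, 1, 4, 3, 2]


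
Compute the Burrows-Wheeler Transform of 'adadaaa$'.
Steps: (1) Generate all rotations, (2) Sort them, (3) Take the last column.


Rotations (sorted):
  0: $adadaaa -> last char: a
  1: a$adadaa -> last char: a
  2: aa$adada -> last char: a
  3: aaa$adad -> last char: d
  4: adaaa$ad -> last char: d
  5: adadaaa$ -> last char: $
  6: daaa$ada -> last char: a
  7: dadaaa$a -> last char: a


BWT = aaadd$aa


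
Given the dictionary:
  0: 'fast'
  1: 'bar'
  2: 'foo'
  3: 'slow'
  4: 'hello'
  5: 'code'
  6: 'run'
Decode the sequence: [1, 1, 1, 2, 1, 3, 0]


Look up each index in the dictionary:
  1 -> 'bar'
  1 -> 'bar'
  1 -> 'bar'
  2 -> 'foo'
  1 -> 'bar'
  3 -> 'slow'
  0 -> 'fast'

Decoded: "bar bar bar foo bar slow fast"


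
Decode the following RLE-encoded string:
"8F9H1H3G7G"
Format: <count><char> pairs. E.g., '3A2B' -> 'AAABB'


Expanding each <count><char> pair:
  8F -> 'FFFFFFFF'
  9H -> 'HHHHHHHHH'
  1H -> 'H'
  3G -> 'GGG'
  7G -> 'GGGGGGG'

Decoded = FFFFFFFFHHHHHHHHHHGGGGGGGGGG


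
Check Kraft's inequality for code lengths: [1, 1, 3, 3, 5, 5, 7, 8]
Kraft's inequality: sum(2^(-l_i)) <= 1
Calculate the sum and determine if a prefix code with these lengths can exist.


Sum = 2^(-1) + 2^(-1) + 2^(-3) + 2^(-3) + 2^(-5) + 2^(-5) + 2^(-7) + 2^(-8)
    = 0.5 + 0.5 + 0.125 + 0.125 + 0.03125 + 0.03125 + 0.0078125 + 0.00390625
    = 339/256 = 1.32421875
Since 1.32421875 > 1, Kraft's inequality is NOT satisfied.
A prefix code with these lengths CANNOT exist.

Kraft sum = 1.32421875. Not satisfied.


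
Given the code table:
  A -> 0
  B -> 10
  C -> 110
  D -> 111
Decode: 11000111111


Decoding:
110 -> C
0 -> A
0 -> A
111 -> D
111 -> D


Result: CAADD


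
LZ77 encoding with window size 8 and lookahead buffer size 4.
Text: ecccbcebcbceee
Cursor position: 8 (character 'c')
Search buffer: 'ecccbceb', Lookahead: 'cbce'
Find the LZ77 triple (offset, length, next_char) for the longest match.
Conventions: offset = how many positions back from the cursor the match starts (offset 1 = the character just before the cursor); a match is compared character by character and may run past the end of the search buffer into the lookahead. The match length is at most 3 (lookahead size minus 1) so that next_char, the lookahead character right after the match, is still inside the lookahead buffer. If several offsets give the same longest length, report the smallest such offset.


Try each offset into the search buffer:
  offset=1 (pos 7, char 'b'): match length 0
  offset=2 (pos 6, char 'e'): match length 0
  offset=3 (pos 5, char 'c'): match length 1
  offset=4 (pos 4, char 'b'): match length 0
  offset=5 (pos 3, char 'c'): match length 3
  offset=6 (pos 2, char 'c'): match length 1
  offset=7 (pos 1, char 'c'): match length 1
  offset=8 (pos 0, char 'e'): match length 0
Longest match has length 3 at offset 5.
next_char = character at position 8 + 3 = 11 -> 'e'

Best match: offset=5, length=3 (matching 'cbc' starting at position 3)
LZ77 triple: (5, 3, 'e')


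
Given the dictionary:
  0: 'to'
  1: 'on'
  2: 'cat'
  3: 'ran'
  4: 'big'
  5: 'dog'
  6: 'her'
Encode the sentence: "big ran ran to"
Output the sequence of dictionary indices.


Look up each word in the dictionary:
  'big' -> 4
  'ran' -> 3
  'ran' -> 3
  'to' -> 0

Encoded: [4, 3, 3, 0]


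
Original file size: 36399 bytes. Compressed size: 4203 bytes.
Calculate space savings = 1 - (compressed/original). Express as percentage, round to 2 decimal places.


ratio = compressed/original = 4203/36399 = 0.11547
savings = 1 - ratio = 1 - 0.11547 = 0.88453
as a percentage: 0.88453 * 100 = 88.45%

Space savings = 1 - 4203/36399 = 88.45%


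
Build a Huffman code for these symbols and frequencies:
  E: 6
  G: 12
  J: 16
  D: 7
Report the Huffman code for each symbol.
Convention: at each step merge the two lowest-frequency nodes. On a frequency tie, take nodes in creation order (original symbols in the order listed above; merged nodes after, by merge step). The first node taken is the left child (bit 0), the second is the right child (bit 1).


Huffman tree construction:
Step 1: Merge E(6) + D(7) = 13
Step 2: Merge G(12) + (E+D)(13) = 25
Step 3: Merge J(16) + (G+(E+D))(25) = 41
Read each symbol's code off the tree from the root (left child = 0, right child = 1).

Codes:
  E: 110 (length 3)
  G: 10 (length 2)
  J: 0 (length 1)
  D: 111 (length 3)
Average code length: 79/41 = 1.9268 bits/symbol


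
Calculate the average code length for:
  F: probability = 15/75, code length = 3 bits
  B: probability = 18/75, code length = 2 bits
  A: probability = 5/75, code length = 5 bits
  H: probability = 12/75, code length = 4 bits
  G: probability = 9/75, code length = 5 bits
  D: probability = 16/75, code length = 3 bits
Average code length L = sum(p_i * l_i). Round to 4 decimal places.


Weighted contributions p_i * l_i:
  F: (15/75) * 3 = 45/75
  B: (18/75) * 2 = 36/75
  A: (5/75) * 5 = 25/75
  H: (12/75) * 4 = 48/75
  G: (9/75) * 5 = 45/75
  D: (16/75) * 3 = 48/75
Sum = (45 + 36 + 25 + 48 + 45 + 48)/75 = 247/75

L = 247/75 = 3.2933 bits/symbol


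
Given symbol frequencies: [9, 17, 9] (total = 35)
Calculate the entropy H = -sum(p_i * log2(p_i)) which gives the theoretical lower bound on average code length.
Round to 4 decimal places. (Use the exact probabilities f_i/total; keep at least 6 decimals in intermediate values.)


Per-symbol terms -p_i * log2(p_i) with p_i = f_i/35:
  p = 9/35 = 0.257143: log2(p) = -1.959358, -p*log2(p) = 0.503835
  p = 17/35 = 0.485714: log2(p) = -1.041820, -p*log2(p) = 0.506027
  p = 9/35 = 0.257143: log2(p) = -1.959358, -p*log2(p) = 0.503835
H = 0.503835 + 0.506027 + 0.503835 = 1.513697

H = 1.5137 bits/symbol


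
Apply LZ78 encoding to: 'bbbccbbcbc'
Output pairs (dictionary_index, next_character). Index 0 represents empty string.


LZ78 encoding steps:
Dictionary: {0: ''}
Step 1: w='' (idx 0), next='b' -> output (0, 'b'), add 'b' as idx 1
Step 2: w='b' (idx 1), next='b' -> output (1, 'b'), add 'bb' as idx 2
Step 3: w='' (idx 0), next='c' -> output (0, 'c'), add 'c' as idx 3
Step 4: w='c' (idx 3), next='b' -> output (3, 'b'), add 'cb' as idx 4
Step 5: w='b' (idx 1), next='c' -> output (1, 'c'), add 'bc' as idx 5
Step 6: w='bc' (idx 5), end of input -> output (5, '')


Encoded: [(0, 'b'), (1, 'b'), (0, 'c'), (3, 'b'), (1, 'c'), (5, '')]


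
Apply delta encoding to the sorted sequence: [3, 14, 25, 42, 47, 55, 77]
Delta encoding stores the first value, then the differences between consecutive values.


First value: 3
Deltas:
  14 - 3 = 11
  25 - 14 = 11
  42 - 25 = 17
  47 - 42 = 5
  55 - 47 = 8
  77 - 55 = 22


Delta encoded: [3, 11, 11, 17, 5, 8, 22]


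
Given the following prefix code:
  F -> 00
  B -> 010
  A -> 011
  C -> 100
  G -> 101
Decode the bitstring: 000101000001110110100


Decoding step by step:
Bits 00 -> F
Bits 010 -> B
Bits 100 -> C
Bits 00 -> F
Bits 011 -> A
Bits 101 -> G
Bits 101 -> G
Bits 00 -> F


Decoded message: FBCFAGGF


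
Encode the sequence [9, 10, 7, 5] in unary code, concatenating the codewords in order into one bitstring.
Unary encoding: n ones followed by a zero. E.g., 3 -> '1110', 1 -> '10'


Encode each number as n ones followed by a terminating 0:
  9 -> 1111111110 (10 bits)
  10 -> 11111111110 (11 bits)
  7 -> 11111110 (8 bits)
  5 -> 111110 (6 bits)
Total length = 10 + 11 + 8 + 6 = 35 bits.

Unary([9, 10, 7, 5]) = 11111111101111111111011111110111110 (35 bits)


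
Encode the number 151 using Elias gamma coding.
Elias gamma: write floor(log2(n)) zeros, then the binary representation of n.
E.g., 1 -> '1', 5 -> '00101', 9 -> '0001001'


num_bits = floor(log2(151)) + 1 = 8
leading_zeros = num_bits - 1 = 7
binary(151) = 10010111

Elias gamma(151) = '0000000' + '10010111' = 000000010010111 (15 bits)


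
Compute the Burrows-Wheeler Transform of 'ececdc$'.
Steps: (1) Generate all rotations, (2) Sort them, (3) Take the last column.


Rotations (sorted):
  0: $ececdc -> last char: c
  1: c$ececd -> last char: d
  2: cdc$ece -> last char: e
  3: cecdc$e -> last char: e
  4: dc$ecec -> last char: c
  5: ecdc$ec -> last char: c
  6: ececdc$ -> last char: $


BWT = cdeecc$


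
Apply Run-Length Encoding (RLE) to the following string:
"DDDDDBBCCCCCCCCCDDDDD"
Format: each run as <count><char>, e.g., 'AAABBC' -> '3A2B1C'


Scanning runs left to right:
  i=0: run of 'D' x 5 -> '5D'
  i=5: run of 'B' x 2 -> '2B'
  i=7: run of 'C' x 9 -> '9C'
  i=16: run of 'D' x 5 -> '5D'

RLE = 5D2B9C5D


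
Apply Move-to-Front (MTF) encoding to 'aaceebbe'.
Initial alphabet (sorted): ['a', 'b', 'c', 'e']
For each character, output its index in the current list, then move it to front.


MTF encoding:
'a': index 0 in ['a', 'b', 'c', 'e'] -> ['a', 'b', 'c', 'e']
'a': index 0 in ['a', 'b', 'c', 'e'] -> ['a', 'b', 'c', 'e']
'c': index 2 in ['a', 'b', 'c', 'e'] -> ['c', 'a', 'b', 'e']
'e': index 3 in ['c', 'a', 'b', 'e'] -> ['e', 'c', 'a', 'b']
'e': index 0 in ['e', 'c', 'a', 'b'] -> ['e', 'c', 'a', 'b']
'b': index 3 in ['e', 'c', 'a', 'b'] -> ['b', 'e', 'c', 'a']
'b': index 0 in ['b', 'e', 'c', 'a'] -> ['b', 'e', 'c', 'a']
'e': index 1 in ['b', 'e', 'c', 'a'] -> ['e', 'b', 'c', 'a']


Output: [0, 0, 2, 3, 0, 3, 0, 1]


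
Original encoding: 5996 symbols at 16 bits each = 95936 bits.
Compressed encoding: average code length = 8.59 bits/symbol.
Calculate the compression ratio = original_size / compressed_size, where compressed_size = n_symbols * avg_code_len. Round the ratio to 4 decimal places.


original_size = n_symbols * orig_bits = 5996 * 16 = 95936 bits
compressed_size = n_symbols * avg_code_len = 5996 * 8.59 = 51505.64 bits
ratio = original_size / compressed_size = 95936 / 51505.64 = 1.8626

Compression ratio = 1.8626


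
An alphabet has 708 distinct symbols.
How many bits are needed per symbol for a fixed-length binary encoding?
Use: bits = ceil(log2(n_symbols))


log2(708) = 9.4676
Bracket: 2^9 = 512 < 708 <= 2^10 = 1024
So ceil(log2(708)) = 10

bits = ceil(log2(708)) = ceil(9.4676) = 10 bits


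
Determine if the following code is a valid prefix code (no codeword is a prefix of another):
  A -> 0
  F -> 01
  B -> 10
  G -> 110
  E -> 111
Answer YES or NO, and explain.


Checking each pair (does one codeword prefix another?):
  A='0' vs F='01': prefix -- VIOLATION

NO -- this is NOT a valid prefix code. A (0) is a prefix of F (01).


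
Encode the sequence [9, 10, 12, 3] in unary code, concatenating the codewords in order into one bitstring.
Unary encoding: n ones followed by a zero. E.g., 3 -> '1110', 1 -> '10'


Encode each number as n ones followed by a terminating 0:
  9 -> 1111111110 (10 bits)
  10 -> 11111111110 (11 bits)
  12 -> 1111111111110 (13 bits)
  3 -> 1110 (4 bits)
Total length = 10 + 11 + 13 + 4 = 38 bits.

Unary([9, 10, 12, 3]) = 11111111101111111111011111111111101110 (38 bits)


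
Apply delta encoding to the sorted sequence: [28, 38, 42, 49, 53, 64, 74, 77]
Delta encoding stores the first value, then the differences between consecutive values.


First value: 28
Deltas:
  38 - 28 = 10
  42 - 38 = 4
  49 - 42 = 7
  53 - 49 = 4
  64 - 53 = 11
  74 - 64 = 10
  77 - 74 = 3


Delta encoded: [28, 10, 4, 7, 4, 11, 10, 3]


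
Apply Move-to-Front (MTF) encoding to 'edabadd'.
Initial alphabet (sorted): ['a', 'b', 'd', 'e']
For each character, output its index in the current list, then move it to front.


MTF encoding:
'e': index 3 in ['a', 'b', 'd', 'e'] -> ['e', 'a', 'b', 'd']
'd': index 3 in ['e', 'a', 'b', 'd'] -> ['d', 'e', 'a', 'b']
'a': index 2 in ['d', 'e', 'a', 'b'] -> ['a', 'd', 'e', 'b']
'b': index 3 in ['a', 'd', 'e', 'b'] -> ['b', 'a', 'd', 'e']
'a': index 1 in ['b', 'a', 'd', 'e'] -> ['a', 'b', 'd', 'e']
'd': index 2 in ['a', 'b', 'd', 'e'] -> ['d', 'a', 'b', 'e']
'd': index 0 in ['d', 'a', 'b', 'e'] -> ['d', 'a', 'b', 'e']


Output: [3, 3, 2, 3, 1, 2, 0]


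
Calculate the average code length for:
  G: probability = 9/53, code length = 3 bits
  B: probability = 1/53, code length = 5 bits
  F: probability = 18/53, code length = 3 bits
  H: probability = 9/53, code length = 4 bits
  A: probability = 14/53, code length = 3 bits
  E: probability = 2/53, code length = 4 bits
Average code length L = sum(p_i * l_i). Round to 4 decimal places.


Weighted contributions p_i * l_i:
  G: (9/53) * 3 = 27/53
  B: (1/53) * 5 = 5/53
  F: (18/53) * 3 = 54/53
  H: (9/53) * 4 = 36/53
  A: (14/53) * 3 = 42/53
  E: (2/53) * 4 = 8/53
Sum = (27 + 5 + 54 + 36 + 42 + 8)/53 = 172/53

L = 172/53 = 3.2453 bits/symbol


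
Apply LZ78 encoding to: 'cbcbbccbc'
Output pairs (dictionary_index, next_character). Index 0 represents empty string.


LZ78 encoding steps:
Dictionary: {0: ''}
Step 1: w='' (idx 0), next='c' -> output (0, 'c'), add 'c' as idx 1
Step 2: w='' (idx 0), next='b' -> output (0, 'b'), add 'b' as idx 2
Step 3: w='c' (idx 1), next='b' -> output (1, 'b'), add 'cb' as idx 3
Step 4: w='b' (idx 2), next='c' -> output (2, 'c'), add 'bc' as idx 4
Step 5: w='cb' (idx 3), next='c' -> output (3, 'c'), add 'cbc' as idx 5


Encoded: [(0, 'c'), (0, 'b'), (1, 'b'), (2, 'c'), (3, 'c')]


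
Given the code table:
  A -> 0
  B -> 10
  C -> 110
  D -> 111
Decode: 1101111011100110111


Decoding:
110 -> C
111 -> D
10 -> B
111 -> D
0 -> A
0 -> A
110 -> C
111 -> D


Result: CDBDAACD


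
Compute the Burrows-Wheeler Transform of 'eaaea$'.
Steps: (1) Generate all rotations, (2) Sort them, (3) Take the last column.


Rotations (sorted):
  0: $eaaea -> last char: a
  1: a$eaae -> last char: e
  2: aaea$e -> last char: e
  3: aea$ea -> last char: a
  4: ea$eaa -> last char: a
  5: eaaea$ -> last char: $


BWT = aeeaa$


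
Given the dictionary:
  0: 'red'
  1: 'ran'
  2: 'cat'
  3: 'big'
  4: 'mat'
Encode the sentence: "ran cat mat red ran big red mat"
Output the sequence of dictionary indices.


Look up each word in the dictionary:
  'ran' -> 1
  'cat' -> 2
  'mat' -> 4
  'red' -> 0
  'ran' -> 1
  'big' -> 3
  'red' -> 0
  'mat' -> 4

Encoded: [1, 2, 4, 0, 1, 3, 0, 4]


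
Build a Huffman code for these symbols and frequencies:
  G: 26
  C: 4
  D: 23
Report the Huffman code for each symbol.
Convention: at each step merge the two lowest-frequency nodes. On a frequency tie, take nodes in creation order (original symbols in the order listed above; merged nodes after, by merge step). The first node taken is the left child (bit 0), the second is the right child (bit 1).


Huffman tree construction:
Step 1: Merge C(4) + D(23) = 27
Step 2: Merge G(26) + (C+D)(27) = 53
Read each symbol's code off the tree from the root (left child = 0, right child = 1).

Codes:
  G: 0 (length 1)
  C: 10 (length 2)
  D: 11 (length 2)
Average code length: 80/53 = 1.5094 bits/symbol


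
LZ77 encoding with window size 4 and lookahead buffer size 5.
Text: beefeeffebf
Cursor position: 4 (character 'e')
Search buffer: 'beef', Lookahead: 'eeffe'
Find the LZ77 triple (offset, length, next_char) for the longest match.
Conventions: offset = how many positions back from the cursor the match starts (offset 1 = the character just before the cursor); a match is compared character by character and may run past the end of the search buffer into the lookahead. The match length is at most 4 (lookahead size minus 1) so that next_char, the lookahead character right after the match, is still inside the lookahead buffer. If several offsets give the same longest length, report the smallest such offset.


Try each offset into the search buffer:
  offset=1 (pos 3, char 'f'): match length 0
  offset=2 (pos 2, char 'e'): match length 1
  offset=3 (pos 1, char 'e'): match length 3
  offset=4 (pos 0, char 'b'): match length 0
Longest match has length 3 at offset 3.
next_char = character at position 4 + 3 = 7 -> 'f'

Best match: offset=3, length=3 (matching 'eef' starting at position 1)
LZ77 triple: (3, 3, 'f')


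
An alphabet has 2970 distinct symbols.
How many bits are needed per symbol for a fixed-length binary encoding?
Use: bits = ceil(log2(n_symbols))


log2(2970) = 11.5362
Bracket: 2^11 = 2048 < 2970 <= 2^12 = 4096
So ceil(log2(2970)) = 12

bits = ceil(log2(2970)) = ceil(11.5362) = 12 bits


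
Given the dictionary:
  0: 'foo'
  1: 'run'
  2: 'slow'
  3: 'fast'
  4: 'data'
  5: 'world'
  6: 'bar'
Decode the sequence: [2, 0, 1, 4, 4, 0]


Look up each index in the dictionary:
  2 -> 'slow'
  0 -> 'foo'
  1 -> 'run'
  4 -> 'data'
  4 -> 'data'
  0 -> 'foo'

Decoded: "slow foo run data data foo"


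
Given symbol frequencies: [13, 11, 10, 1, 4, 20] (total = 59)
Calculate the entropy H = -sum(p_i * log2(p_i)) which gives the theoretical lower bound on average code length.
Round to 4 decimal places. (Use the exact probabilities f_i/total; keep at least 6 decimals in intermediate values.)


Per-symbol terms -p_i * log2(p_i) with p_i = f_i/59:
  p = 13/59 = 0.220339: log2(p) = -2.182203, -p*log2(p) = 0.480824
  p = 11/59 = 0.186441: log2(p) = -2.423211, -p*log2(p) = 0.451785
  p = 10/59 = 0.169492: log2(p) = -2.560715, -p*log2(p) = 0.434019
  p = 1/59 = 0.016949: log2(p) = -5.882643, -p*log2(p) = 0.099706
  p = 4/59 = 0.067797: log2(p) = -3.882643, -p*log2(p) = 0.263230
  p = 20/59 = 0.338983: log2(p) = -1.560715, -p*log2(p) = 0.529056
H = 0.480824 + 0.451785 + 0.434019 + 0.099706 + 0.263230 + 0.529056 = 2.258620

H = 2.2586 bits/symbol


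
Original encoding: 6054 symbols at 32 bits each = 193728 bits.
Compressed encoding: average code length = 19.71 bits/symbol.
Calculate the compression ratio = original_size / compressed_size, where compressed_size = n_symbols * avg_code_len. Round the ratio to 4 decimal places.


original_size = n_symbols * orig_bits = 6054 * 32 = 193728 bits
compressed_size = n_symbols * avg_code_len = 6054 * 19.71 = 119324.34 bits
ratio = original_size / compressed_size = 193728 / 119324.34 = 1.6235

Compression ratio = 1.6235


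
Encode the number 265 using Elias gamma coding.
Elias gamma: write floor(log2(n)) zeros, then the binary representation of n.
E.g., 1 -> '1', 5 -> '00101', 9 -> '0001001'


num_bits = floor(log2(265)) + 1 = 9
leading_zeros = num_bits - 1 = 8
binary(265) = 100001001

Elias gamma(265) = '00000000' + '100001001' = 00000000100001001 (17 bits)


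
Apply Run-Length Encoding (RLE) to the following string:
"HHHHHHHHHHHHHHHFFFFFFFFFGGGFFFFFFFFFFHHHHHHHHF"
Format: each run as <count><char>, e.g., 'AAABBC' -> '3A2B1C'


Scanning runs left to right:
  i=0: run of 'H' x 15 -> '15H'
  i=15: run of 'F' x 9 -> '9F'
  i=24: run of 'G' x 3 -> '3G'
  i=27: run of 'F' x 10 -> '10F'
  i=37: run of 'H' x 8 -> '8H'
  i=45: run of 'F' x 1 -> '1F'

RLE = 15H9F3G10F8H1F


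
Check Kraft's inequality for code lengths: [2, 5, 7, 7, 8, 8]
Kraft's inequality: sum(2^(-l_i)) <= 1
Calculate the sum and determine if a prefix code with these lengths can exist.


Sum = 2^(-2) + 2^(-5) + 2^(-7) + 2^(-7) + 2^(-8) + 2^(-8)
    = 0.25 + 0.03125 + 0.0078125 + 0.0078125 + 0.00390625 + 0.00390625
    = 78/256 = 0.3046875
Since 0.3046875 <= 1, Kraft's inequality IS satisfied.
A prefix code with these lengths CAN exist.

Kraft sum = 0.3046875. Satisfied.


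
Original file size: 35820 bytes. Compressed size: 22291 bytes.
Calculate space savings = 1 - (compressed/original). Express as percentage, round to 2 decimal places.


ratio = compressed/original = 22291/35820 = 0.622306
savings = 1 - ratio = 1 - 0.622306 = 0.377694
as a percentage: 0.377694 * 100 = 37.77%

Space savings = 1 - 22291/35820 = 37.77%


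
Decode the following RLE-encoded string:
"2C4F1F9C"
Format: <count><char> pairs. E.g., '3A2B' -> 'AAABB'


Expanding each <count><char> pair:
  2C -> 'CC'
  4F -> 'FFFF'
  1F -> 'F'
  9C -> 'CCCCCCCCC'

Decoded = CCFFFFFCCCCCCCCC


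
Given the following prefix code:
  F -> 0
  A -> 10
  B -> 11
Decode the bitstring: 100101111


Decoding step by step:
Bits 10 -> A
Bits 0 -> F
Bits 10 -> A
Bits 11 -> B
Bits 11 -> B


Decoded message: AFABB


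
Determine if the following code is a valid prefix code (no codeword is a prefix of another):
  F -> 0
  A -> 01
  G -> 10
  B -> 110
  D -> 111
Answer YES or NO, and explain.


Checking each pair (does one codeword prefix another?):
  F='0' vs A='01': prefix -- VIOLATION

NO -- this is NOT a valid prefix code. F (0) is a prefix of A (01).


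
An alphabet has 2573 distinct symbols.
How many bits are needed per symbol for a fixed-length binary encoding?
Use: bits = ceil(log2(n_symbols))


log2(2573) = 11.3292
Bracket: 2^11 = 2048 < 2573 <= 2^12 = 4096
So ceil(log2(2573)) = 12

bits = ceil(log2(2573)) = ceil(11.3292) = 12 bits


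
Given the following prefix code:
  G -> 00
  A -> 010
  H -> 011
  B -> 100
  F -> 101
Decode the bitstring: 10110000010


Decoding step by step:
Bits 101 -> F
Bits 100 -> B
Bits 00 -> G
Bits 010 -> A


Decoded message: FBGA


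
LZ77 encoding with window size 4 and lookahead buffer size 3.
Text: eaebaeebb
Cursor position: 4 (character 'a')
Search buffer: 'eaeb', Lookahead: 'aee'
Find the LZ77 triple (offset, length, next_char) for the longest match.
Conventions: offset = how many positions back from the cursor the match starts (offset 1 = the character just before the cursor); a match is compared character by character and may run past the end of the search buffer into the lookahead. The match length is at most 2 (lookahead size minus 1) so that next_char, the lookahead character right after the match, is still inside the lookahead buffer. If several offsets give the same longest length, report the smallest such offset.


Try each offset into the search buffer:
  offset=1 (pos 3, char 'b'): match length 0
  offset=2 (pos 2, char 'e'): match length 0
  offset=3 (pos 1, char 'a'): match length 2
  offset=4 (pos 0, char 'e'): match length 0
Longest match has length 2 at offset 3.
next_char = character at position 4 + 2 = 6 -> 'e'

Best match: offset=3, length=2 (matching 'ae' starting at position 1)
LZ77 triple: (3, 2, 'e')


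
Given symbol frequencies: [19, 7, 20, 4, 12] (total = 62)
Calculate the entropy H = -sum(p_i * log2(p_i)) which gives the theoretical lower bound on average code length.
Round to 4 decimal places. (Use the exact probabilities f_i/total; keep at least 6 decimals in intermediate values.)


Per-symbol terms -p_i * log2(p_i) with p_i = f_i/62:
  p = 19/62 = 0.306452: log2(p) = -1.706269, -p*log2(p) = 0.522889
  p = 7/62 = 0.112903: log2(p) = -3.146841, -p*log2(p) = 0.355289
  p = 20/62 = 0.322581: log2(p) = -1.632268, -p*log2(p) = 0.526538
  p = 4/62 = 0.064516: log2(p) = -3.954196, -p*log2(p) = 0.255109
  p = 12/62 = 0.193548: log2(p) = -2.369234, -p*log2(p) = 0.458561
H = 0.522889 + 0.355289 + 0.526538 + 0.255109 + 0.458561 = 2.118386

H = 2.1184 bits/symbol


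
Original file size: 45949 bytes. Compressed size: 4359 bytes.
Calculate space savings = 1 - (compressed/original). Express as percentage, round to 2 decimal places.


ratio = compressed/original = 4359/45949 = 0.094866
savings = 1 - ratio = 1 - 0.094866 = 0.905134
as a percentage: 0.905134 * 100 = 90.51%

Space savings = 1 - 4359/45949 = 90.51%


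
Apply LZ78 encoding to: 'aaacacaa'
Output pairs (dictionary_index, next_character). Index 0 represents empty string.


LZ78 encoding steps:
Dictionary: {0: ''}
Step 1: w='' (idx 0), next='a' -> output (0, 'a'), add 'a' as idx 1
Step 2: w='a' (idx 1), next='a' -> output (1, 'a'), add 'aa' as idx 2
Step 3: w='' (idx 0), next='c' -> output (0, 'c'), add 'c' as idx 3
Step 4: w='a' (idx 1), next='c' -> output (1, 'c'), add 'ac' as idx 4
Step 5: w='aa' (idx 2), end of input -> output (2, '')


Encoded: [(0, 'a'), (1, 'a'), (0, 'c'), (1, 'c'), (2, '')]


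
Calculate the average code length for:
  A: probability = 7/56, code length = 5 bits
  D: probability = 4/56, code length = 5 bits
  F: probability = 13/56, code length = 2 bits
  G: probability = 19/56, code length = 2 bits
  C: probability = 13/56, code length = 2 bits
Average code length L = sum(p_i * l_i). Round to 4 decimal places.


Weighted contributions p_i * l_i:
  A: (7/56) * 5 = 35/56
  D: (4/56) * 5 = 20/56
  F: (13/56) * 2 = 26/56
  G: (19/56) * 2 = 38/56
  C: (13/56) * 2 = 26/56
Sum = (35 + 20 + 26 + 38 + 26)/56 = 145/56

L = 145/56 = 2.5893 bits/symbol


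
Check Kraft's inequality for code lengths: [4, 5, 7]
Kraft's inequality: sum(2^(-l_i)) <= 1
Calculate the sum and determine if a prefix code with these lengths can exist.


Sum = 2^(-4) + 2^(-5) + 2^(-7)
    = 0.0625 + 0.03125 + 0.0078125
    = 13/128 = 0.1015625
Since 0.1015625 <= 1, Kraft's inequality IS satisfied.
A prefix code with these lengths CAN exist.

Kraft sum = 0.1015625. Satisfied.


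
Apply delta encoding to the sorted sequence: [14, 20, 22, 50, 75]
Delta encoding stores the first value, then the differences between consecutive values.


First value: 14
Deltas:
  20 - 14 = 6
  22 - 20 = 2
  50 - 22 = 28
  75 - 50 = 25


Delta encoded: [14, 6, 2, 28, 25]


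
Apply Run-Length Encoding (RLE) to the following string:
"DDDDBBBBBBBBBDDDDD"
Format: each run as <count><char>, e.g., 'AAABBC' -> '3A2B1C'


Scanning runs left to right:
  i=0: run of 'D' x 4 -> '4D'
  i=4: run of 'B' x 9 -> '9B'
  i=13: run of 'D' x 5 -> '5D'

RLE = 4D9B5D


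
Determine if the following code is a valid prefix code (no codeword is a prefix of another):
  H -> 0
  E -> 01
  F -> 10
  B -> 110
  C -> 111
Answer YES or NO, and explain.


Checking each pair (does one codeword prefix another?):
  H='0' vs E='01': prefix -- VIOLATION

NO -- this is NOT a valid prefix code. H (0) is a prefix of E (01).


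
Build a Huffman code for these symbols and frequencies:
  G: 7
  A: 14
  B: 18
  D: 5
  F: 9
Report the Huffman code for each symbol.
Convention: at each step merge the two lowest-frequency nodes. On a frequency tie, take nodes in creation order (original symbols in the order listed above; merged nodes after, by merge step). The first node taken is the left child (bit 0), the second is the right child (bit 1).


Huffman tree construction:
Step 1: Merge D(5) + G(7) = 12
Step 2: Merge F(9) + (D+G)(12) = 21
Step 3: Merge A(14) + B(18) = 32
Step 4: Merge (F+(D+G))(21) + (A+B)(32) = 53
Read each symbol's code off the tree from the root (left child = 0, right child = 1).

Codes:
  G: 011 (length 3)
  A: 10 (length 2)
  B: 11 (length 2)
  D: 010 (length 3)
  F: 00 (length 2)
Average code length: 118/53 = 2.2264 bits/symbol
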